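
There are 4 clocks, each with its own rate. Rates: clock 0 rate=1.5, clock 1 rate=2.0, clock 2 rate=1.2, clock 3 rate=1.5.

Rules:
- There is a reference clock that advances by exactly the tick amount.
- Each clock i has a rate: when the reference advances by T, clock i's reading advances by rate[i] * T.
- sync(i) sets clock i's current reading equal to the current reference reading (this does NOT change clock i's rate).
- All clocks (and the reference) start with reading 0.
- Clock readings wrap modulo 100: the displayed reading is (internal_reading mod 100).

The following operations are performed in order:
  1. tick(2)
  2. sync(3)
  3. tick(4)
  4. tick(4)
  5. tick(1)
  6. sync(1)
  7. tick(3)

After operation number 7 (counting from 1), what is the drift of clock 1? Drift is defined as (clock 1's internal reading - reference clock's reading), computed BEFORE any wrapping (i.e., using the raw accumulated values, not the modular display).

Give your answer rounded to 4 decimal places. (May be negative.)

After op 1 tick(2): ref=2.0000 raw=[3.0000 4.0000 2.4000 3.0000]
After op 2 sync(3): ref=2.0000 raw=[3.0000 4.0000 2.4000 2.0000]
After op 3 tick(4): ref=6.0000 raw=[9.0000 12.0000 7.2000 8.0000]
After op 4 tick(4): ref=10.0000 raw=[15.0000 20.0000 12.0000 14.0000]
After op 5 tick(1): ref=11.0000 raw=[16.5000 22.0000 13.2000 15.5000]
After op 6 sync(1): ref=11.0000 raw=[16.5000 11.0000 13.2000 15.5000]
After op 7 tick(3): ref=14.0000 raw=[21.0000 17.0000 16.8000 20.0000]
Drift of clock 1 after op 7: 17.0000 - 14.0000 = 3.0000

Answer: 3.0000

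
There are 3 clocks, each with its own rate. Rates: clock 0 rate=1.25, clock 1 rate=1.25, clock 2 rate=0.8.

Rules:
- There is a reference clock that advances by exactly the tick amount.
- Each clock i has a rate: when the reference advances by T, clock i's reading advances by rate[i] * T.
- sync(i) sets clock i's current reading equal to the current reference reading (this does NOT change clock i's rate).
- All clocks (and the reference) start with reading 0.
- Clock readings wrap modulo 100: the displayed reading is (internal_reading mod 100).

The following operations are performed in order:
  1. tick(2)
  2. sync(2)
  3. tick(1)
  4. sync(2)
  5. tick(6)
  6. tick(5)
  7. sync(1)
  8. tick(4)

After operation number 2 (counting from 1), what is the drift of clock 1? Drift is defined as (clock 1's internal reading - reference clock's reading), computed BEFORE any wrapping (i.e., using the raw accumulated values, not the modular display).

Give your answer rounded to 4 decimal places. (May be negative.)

Answer: 0.5000

Derivation:
After op 1 tick(2): ref=2.0000 raw=[2.5000 2.5000 1.6000]
After op 2 sync(2): ref=2.0000 raw=[2.5000 2.5000 2.0000]
Drift of clock 1 after op 2: 2.5000 - 2.0000 = 0.5000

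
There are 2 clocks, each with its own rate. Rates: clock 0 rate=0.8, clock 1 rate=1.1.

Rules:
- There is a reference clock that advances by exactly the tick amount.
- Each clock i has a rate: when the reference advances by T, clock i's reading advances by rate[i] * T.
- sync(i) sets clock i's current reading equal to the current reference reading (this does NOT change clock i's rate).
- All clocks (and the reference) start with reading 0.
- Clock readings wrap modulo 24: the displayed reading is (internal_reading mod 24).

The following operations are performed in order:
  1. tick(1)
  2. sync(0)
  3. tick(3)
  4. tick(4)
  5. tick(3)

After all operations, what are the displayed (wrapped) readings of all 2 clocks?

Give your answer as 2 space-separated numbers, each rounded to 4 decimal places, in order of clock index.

After op 1 tick(1): ref=1.0000 raw=[0.8000 1.1000]
After op 2 sync(0): ref=1.0000 raw=[1.0000 1.1000]
After op 3 tick(3): ref=4.0000 raw=[3.4000 4.4000]
After op 4 tick(4): ref=8.0000 raw=[6.6000 8.8000]
After op 5 tick(3): ref=11.0000 raw=[9.0000 12.1000]
Wrap final raw readings (mod 24): 9.0000 mod 24 = 9.0000; 12.1000 mod 24 = 12.1000

Answer: 9.0000 12.1000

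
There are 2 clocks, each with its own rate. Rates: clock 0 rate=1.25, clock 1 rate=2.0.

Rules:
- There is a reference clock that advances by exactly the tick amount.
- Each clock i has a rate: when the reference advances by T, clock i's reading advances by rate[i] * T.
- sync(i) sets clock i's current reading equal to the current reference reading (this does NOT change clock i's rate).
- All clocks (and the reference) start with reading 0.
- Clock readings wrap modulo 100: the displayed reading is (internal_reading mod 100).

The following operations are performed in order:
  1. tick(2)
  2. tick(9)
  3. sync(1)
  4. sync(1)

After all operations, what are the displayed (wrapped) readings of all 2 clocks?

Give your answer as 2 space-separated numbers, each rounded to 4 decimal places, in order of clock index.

After op 1 tick(2): ref=2.0000 raw=[2.5000 4.0000]
After op 2 tick(9): ref=11.0000 raw=[13.7500 22.0000]
After op 3 sync(1): ref=11.0000 raw=[13.7500 11.0000]
After op 4 sync(1): ref=11.0000 raw=[13.7500 11.0000]
Wrap final raw readings (mod 100): 13.7500 mod 100 = 13.7500; 11.0000 mod 100 = 11.0000

Answer: 13.7500 11.0000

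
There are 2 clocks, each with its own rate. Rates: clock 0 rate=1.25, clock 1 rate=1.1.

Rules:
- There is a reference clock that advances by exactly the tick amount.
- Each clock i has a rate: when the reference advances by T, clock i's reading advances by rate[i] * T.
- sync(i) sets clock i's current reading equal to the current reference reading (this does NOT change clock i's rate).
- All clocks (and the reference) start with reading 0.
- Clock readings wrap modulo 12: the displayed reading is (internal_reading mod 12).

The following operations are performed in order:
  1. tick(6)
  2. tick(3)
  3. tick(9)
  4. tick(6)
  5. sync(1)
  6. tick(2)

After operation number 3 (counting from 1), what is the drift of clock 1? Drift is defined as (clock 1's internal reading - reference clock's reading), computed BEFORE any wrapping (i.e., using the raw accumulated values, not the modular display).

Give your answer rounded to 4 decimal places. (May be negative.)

Answer: 1.8000

Derivation:
After op 1 tick(6): ref=6.0000 raw=[7.5000 6.6000]
After op 2 tick(3): ref=9.0000 raw=[11.2500 9.9000]
After op 3 tick(9): ref=18.0000 raw=[22.5000 19.8000]
Drift of clock 1 after op 3: 19.8000 - 18.0000 = 1.8000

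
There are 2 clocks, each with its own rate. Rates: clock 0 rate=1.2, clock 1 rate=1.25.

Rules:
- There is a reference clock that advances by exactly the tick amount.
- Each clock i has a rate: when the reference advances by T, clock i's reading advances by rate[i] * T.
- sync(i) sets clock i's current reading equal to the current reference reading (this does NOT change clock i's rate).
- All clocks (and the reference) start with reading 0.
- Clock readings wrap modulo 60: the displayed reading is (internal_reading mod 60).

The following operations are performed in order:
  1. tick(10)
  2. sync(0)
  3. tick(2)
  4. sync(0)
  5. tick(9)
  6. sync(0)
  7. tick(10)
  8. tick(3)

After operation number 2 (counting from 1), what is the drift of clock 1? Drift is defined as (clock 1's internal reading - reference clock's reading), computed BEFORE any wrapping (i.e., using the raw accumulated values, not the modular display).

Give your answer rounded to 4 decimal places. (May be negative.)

Answer: 2.5000

Derivation:
After op 1 tick(10): ref=10.0000 raw=[12.0000 12.5000]
After op 2 sync(0): ref=10.0000 raw=[10.0000 12.5000]
Drift of clock 1 after op 2: 12.5000 - 10.0000 = 2.5000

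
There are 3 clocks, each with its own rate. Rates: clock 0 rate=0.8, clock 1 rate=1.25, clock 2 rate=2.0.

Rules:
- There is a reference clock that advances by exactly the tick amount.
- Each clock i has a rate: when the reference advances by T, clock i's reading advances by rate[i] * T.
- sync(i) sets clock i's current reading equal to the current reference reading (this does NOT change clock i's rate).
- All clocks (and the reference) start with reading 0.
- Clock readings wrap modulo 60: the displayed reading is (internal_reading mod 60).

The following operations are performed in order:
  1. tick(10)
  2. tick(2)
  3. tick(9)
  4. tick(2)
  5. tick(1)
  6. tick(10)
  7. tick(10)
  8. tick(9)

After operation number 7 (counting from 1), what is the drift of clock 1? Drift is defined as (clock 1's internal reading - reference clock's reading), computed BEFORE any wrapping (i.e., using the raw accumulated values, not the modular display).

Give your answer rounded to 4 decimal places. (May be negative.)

Answer: 11.0000

Derivation:
After op 1 tick(10): ref=10.0000 raw=[8.0000 12.5000 20.0000]
After op 2 tick(2): ref=12.0000 raw=[9.6000 15.0000 24.0000]
After op 3 tick(9): ref=21.0000 raw=[16.8000 26.2500 42.0000]
After op 4 tick(2): ref=23.0000 raw=[18.4000 28.7500 46.0000]
After op 5 tick(1): ref=24.0000 raw=[19.2000 30.0000 48.0000]
After op 6 tick(10): ref=34.0000 raw=[27.2000 42.5000 68.0000]
After op 7 tick(10): ref=44.0000 raw=[35.2000 55.0000 88.0000]
Drift of clock 1 after op 7: 55.0000 - 44.0000 = 11.0000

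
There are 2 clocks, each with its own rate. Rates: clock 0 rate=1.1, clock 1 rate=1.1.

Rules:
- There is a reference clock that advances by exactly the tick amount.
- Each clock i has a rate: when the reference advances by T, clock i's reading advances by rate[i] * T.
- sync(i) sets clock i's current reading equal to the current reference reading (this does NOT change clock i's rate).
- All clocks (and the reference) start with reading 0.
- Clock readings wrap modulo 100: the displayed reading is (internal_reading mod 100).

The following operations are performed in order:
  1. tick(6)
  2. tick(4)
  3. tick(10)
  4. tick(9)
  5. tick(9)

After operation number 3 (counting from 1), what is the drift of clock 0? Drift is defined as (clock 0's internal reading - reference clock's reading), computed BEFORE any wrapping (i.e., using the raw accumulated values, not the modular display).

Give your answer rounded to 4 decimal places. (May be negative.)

Answer: 2.0000

Derivation:
After op 1 tick(6): ref=6.0000 raw=[6.6000 6.6000]
After op 2 tick(4): ref=10.0000 raw=[11.0000 11.0000]
After op 3 tick(10): ref=20.0000 raw=[22.0000 22.0000]
Drift of clock 0 after op 3: 22.0000 - 20.0000 = 2.0000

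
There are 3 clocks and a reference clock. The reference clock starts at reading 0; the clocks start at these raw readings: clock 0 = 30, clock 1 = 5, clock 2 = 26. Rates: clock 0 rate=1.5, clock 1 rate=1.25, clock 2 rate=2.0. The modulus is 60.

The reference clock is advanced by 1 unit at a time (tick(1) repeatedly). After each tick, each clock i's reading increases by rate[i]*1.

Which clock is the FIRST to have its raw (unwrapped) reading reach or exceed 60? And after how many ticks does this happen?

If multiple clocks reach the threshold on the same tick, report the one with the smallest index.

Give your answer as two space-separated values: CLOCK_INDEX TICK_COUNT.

clock 0: start=30, rate=1.5, needs 60-30 = 30; ticks = ceil(30/1.5) = ceil(20.0000) = 20; reading at tick 20 = 30 + 1.5*20 = 60.0000
clock 1: start=5, rate=1.25, needs 60-5 = 55; ticks = ceil(55/1.25) = ceil(44.0000) = 44; reading at tick 44 = 5 + 1.25*44 = 60.0000
clock 2: start=26, rate=2.0, needs 60-26 = 34; ticks = ceil(34/2.0) = ceil(17.0000) = 17; reading at tick 17 = 26 + 2.0*17 = 60.0000
Minimum tick count = 17; winners = [2]; smallest index = 2

Answer: 2 17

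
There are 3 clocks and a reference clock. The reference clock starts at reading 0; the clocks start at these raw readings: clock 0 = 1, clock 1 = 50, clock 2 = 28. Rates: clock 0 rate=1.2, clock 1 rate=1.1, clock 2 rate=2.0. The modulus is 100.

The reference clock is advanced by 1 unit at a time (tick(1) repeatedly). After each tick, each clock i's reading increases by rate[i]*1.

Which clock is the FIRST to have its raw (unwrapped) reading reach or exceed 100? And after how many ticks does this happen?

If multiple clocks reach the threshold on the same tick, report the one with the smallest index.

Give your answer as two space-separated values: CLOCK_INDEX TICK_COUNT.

Answer: 2 36

Derivation:
clock 0: start=1, rate=1.2, needs 100-1 = 99; ticks = ceil(99/1.2) = ceil(82.5000) = 83; reading at tick 83 = 1 + 1.2*83 = 100.6000
clock 1: start=50, rate=1.1, needs 100-50 = 50; ticks = ceil(50/1.1) = ceil(45.4545) = 46; reading at tick 46 = 50 + 1.1*46 = 100.6000
clock 2: start=28, rate=2.0, needs 100-28 = 72; ticks = ceil(72/2.0) = ceil(36.0000) = 36; reading at tick 36 = 28 + 2.0*36 = 100.0000
Minimum tick count = 36; winners = [2]; smallest index = 2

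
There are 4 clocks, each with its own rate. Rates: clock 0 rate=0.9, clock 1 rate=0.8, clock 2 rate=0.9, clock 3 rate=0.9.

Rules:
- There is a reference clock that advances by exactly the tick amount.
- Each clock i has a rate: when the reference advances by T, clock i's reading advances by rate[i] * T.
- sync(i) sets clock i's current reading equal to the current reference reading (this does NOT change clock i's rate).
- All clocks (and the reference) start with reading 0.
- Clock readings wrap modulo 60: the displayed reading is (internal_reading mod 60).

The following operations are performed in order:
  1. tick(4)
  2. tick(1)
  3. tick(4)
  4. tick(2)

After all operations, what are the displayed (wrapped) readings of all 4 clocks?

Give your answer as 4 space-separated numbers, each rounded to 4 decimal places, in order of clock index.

After op 1 tick(4): ref=4.0000 raw=[3.6000 3.2000 3.6000 3.6000]
After op 2 tick(1): ref=5.0000 raw=[4.5000 4.0000 4.5000 4.5000]
After op 3 tick(4): ref=9.0000 raw=[8.1000 7.2000 8.1000 8.1000]
After op 4 tick(2): ref=11.0000 raw=[9.9000 8.8000 9.9000 9.9000]
Wrap final raw readings (mod 60): 9.9000 mod 60 = 9.9000; 8.8000 mod 60 = 8.8000; 9.9000 mod 60 = 9.9000; 9.9000 mod 60 = 9.9000

Answer: 9.9000 8.8000 9.9000 9.9000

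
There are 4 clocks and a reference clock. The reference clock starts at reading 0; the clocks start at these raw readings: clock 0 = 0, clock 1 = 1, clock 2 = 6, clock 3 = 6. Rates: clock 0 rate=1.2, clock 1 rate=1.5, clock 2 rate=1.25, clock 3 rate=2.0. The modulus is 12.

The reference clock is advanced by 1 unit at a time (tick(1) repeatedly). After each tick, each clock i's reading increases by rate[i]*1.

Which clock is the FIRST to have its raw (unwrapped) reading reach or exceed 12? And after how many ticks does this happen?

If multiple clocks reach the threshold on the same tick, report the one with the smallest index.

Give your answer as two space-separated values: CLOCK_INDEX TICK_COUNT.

Answer: 3 3

Derivation:
clock 0: start=0, rate=1.2, needs 12-0 = 12; ticks = ceil(12/1.2) = ceil(10.0000) = 10; reading at tick 10 = 0 + 1.2*10 = 12.0000
clock 1: start=1, rate=1.5, needs 12-1 = 11; ticks = ceil(11/1.5) = ceil(7.3333) = 8; reading at tick 8 = 1 + 1.5*8 = 13.0000
clock 2: start=6, rate=1.25, needs 12-6 = 6; ticks = ceil(6/1.25) = ceil(4.8000) = 5; reading at tick 5 = 6 + 1.25*5 = 12.2500
clock 3: start=6, rate=2.0, needs 12-6 = 6; ticks = ceil(6/2.0) = ceil(3.0000) = 3; reading at tick 3 = 6 + 2.0*3 = 12.0000
Minimum tick count = 3; winners = [3]; smallest index = 3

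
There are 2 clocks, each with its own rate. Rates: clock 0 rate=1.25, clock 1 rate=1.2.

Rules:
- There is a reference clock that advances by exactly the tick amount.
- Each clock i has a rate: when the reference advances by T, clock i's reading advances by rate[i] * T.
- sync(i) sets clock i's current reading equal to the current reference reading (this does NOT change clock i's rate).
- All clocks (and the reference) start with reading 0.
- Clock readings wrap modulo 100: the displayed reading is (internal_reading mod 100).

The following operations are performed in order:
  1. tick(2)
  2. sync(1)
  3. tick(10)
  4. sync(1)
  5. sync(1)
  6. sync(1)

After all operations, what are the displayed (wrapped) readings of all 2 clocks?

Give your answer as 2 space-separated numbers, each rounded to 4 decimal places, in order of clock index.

Answer: 15.0000 12.0000

Derivation:
After op 1 tick(2): ref=2.0000 raw=[2.5000 2.4000]
After op 2 sync(1): ref=2.0000 raw=[2.5000 2.0000]
After op 3 tick(10): ref=12.0000 raw=[15.0000 14.0000]
After op 4 sync(1): ref=12.0000 raw=[15.0000 12.0000]
After op 5 sync(1): ref=12.0000 raw=[15.0000 12.0000]
After op 6 sync(1): ref=12.0000 raw=[15.0000 12.0000]
Wrap final raw readings (mod 100): 15.0000 mod 100 = 15.0000; 12.0000 mod 100 = 12.0000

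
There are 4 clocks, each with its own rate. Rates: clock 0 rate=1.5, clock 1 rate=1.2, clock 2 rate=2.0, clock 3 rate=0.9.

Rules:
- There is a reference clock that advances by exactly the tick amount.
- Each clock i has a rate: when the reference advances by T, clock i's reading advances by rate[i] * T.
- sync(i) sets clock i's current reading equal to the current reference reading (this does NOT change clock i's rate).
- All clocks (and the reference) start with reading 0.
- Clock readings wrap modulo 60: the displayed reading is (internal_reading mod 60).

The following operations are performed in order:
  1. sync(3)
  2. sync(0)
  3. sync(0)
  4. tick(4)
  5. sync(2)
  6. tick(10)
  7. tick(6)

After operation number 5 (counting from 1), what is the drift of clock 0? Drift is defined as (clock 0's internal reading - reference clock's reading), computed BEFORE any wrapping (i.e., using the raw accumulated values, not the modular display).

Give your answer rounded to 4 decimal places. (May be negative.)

Answer: 2.0000

Derivation:
After op 1 sync(3): ref=0.0000 raw=[0.0000 0.0000 0.0000 0.0000]
After op 2 sync(0): ref=0.0000 raw=[0.0000 0.0000 0.0000 0.0000]
After op 3 sync(0): ref=0.0000 raw=[0.0000 0.0000 0.0000 0.0000]
After op 4 tick(4): ref=4.0000 raw=[6.0000 4.8000 8.0000 3.6000]
After op 5 sync(2): ref=4.0000 raw=[6.0000 4.8000 4.0000 3.6000]
Drift of clock 0 after op 5: 6.0000 - 4.0000 = 2.0000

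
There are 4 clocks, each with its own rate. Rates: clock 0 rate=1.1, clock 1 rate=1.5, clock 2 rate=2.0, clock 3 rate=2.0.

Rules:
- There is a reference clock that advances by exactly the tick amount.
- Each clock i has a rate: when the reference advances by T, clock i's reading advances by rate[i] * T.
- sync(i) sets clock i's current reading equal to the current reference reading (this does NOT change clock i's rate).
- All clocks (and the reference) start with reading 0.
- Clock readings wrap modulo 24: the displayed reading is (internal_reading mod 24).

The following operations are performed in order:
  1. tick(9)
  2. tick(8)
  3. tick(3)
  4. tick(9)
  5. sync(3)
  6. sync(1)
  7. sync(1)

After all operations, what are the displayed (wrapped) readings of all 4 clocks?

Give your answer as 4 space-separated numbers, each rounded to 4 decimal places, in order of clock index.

Answer: 7.9000 5.0000 10.0000 5.0000

Derivation:
After op 1 tick(9): ref=9.0000 raw=[9.9000 13.5000 18.0000 18.0000]
After op 2 tick(8): ref=17.0000 raw=[18.7000 25.5000 34.0000 34.0000]
After op 3 tick(3): ref=20.0000 raw=[22.0000 30.0000 40.0000 40.0000]
After op 4 tick(9): ref=29.0000 raw=[31.9000 43.5000 58.0000 58.0000]
After op 5 sync(3): ref=29.0000 raw=[31.9000 43.5000 58.0000 29.0000]
After op 6 sync(1): ref=29.0000 raw=[31.9000 29.0000 58.0000 29.0000]
After op 7 sync(1): ref=29.0000 raw=[31.9000 29.0000 58.0000 29.0000]
Wrap final raw readings (mod 24): 31.9000 mod 24 = 7.9000; 29.0000 mod 24 = 5.0000; 58.0000 mod 24 = 10.0000; 29.0000 mod 24 = 5.0000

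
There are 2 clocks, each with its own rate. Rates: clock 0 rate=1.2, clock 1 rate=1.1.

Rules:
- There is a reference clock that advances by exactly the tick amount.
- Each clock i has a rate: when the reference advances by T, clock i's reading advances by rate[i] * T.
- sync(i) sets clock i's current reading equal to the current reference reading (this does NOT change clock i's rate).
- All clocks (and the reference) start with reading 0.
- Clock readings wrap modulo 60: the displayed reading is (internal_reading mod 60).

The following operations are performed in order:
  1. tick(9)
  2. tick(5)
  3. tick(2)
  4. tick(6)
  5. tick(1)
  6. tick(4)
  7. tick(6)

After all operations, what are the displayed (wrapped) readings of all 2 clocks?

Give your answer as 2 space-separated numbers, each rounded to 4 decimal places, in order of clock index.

Answer: 39.6000 36.3000

Derivation:
After op 1 tick(9): ref=9.0000 raw=[10.8000 9.9000]
After op 2 tick(5): ref=14.0000 raw=[16.8000 15.4000]
After op 3 tick(2): ref=16.0000 raw=[19.2000 17.6000]
After op 4 tick(6): ref=22.0000 raw=[26.4000 24.2000]
After op 5 tick(1): ref=23.0000 raw=[27.6000 25.3000]
After op 6 tick(4): ref=27.0000 raw=[32.4000 29.7000]
After op 7 tick(6): ref=33.0000 raw=[39.6000 36.3000]
Wrap final raw readings (mod 60): 39.6000 mod 60 = 39.6000; 36.3000 mod 60 = 36.3000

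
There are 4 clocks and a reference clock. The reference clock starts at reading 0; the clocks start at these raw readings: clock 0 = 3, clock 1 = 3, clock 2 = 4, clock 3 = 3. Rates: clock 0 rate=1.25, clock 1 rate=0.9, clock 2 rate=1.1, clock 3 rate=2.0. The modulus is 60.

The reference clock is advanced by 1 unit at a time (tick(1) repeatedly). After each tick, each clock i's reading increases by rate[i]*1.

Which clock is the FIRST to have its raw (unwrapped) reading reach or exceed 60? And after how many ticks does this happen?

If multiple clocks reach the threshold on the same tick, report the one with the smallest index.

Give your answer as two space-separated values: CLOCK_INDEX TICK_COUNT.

Answer: 3 29

Derivation:
clock 0: start=3, rate=1.25, needs 60-3 = 57; ticks = ceil(57/1.25) = ceil(45.6000) = 46; reading at tick 46 = 3 + 1.25*46 = 60.5000
clock 1: start=3, rate=0.9, needs 60-3 = 57; ticks = ceil(57/0.9) = ceil(63.3333) = 64; reading at tick 64 = 3 + 0.9*64 = 60.6000
clock 2: start=4, rate=1.1, needs 60-4 = 56; ticks = ceil(56/1.1) = ceil(50.9091) = 51; reading at tick 51 = 4 + 1.1*51 = 60.1000
clock 3: start=3, rate=2.0, needs 60-3 = 57; ticks = ceil(57/2.0) = ceil(28.5000) = 29; reading at tick 29 = 3 + 2.0*29 = 61.0000
Minimum tick count = 29; winners = [3]; smallest index = 3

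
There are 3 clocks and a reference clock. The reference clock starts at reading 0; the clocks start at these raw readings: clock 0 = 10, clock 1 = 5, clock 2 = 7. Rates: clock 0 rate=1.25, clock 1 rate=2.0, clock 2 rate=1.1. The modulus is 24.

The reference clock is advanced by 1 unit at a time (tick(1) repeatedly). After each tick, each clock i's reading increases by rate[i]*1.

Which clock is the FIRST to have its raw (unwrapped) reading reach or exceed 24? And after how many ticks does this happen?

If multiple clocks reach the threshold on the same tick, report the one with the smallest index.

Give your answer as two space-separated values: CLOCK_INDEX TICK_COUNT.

clock 0: start=10, rate=1.25, needs 24-10 = 14; ticks = ceil(14/1.25) = ceil(11.2000) = 12; reading at tick 12 = 10 + 1.25*12 = 25.0000
clock 1: start=5, rate=2.0, needs 24-5 = 19; ticks = ceil(19/2.0) = ceil(9.5000) = 10; reading at tick 10 = 5 + 2.0*10 = 25.0000
clock 2: start=7, rate=1.1, needs 24-7 = 17; ticks = ceil(17/1.1) = ceil(15.4545) = 16; reading at tick 16 = 7 + 1.1*16 = 24.6000
Minimum tick count = 10; winners = [1]; smallest index = 1

Answer: 1 10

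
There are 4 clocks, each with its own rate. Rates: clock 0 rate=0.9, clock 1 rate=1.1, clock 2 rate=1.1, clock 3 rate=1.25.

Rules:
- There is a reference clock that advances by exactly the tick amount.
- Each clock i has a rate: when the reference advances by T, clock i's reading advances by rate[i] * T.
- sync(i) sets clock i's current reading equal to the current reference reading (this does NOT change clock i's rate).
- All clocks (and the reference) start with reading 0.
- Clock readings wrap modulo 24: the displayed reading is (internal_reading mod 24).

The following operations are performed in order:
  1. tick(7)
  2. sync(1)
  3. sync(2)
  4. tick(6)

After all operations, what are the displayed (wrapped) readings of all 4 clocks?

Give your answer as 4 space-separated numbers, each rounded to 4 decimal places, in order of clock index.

After op 1 tick(7): ref=7.0000 raw=[6.3000 7.7000 7.7000 8.7500]
After op 2 sync(1): ref=7.0000 raw=[6.3000 7.0000 7.7000 8.7500]
After op 3 sync(2): ref=7.0000 raw=[6.3000 7.0000 7.0000 8.7500]
After op 4 tick(6): ref=13.0000 raw=[11.7000 13.6000 13.6000 16.2500]
Wrap final raw readings (mod 24): 11.7000 mod 24 = 11.7000; 13.6000 mod 24 = 13.6000; 13.6000 mod 24 = 13.6000; 16.2500 mod 24 = 16.2500

Answer: 11.7000 13.6000 13.6000 16.2500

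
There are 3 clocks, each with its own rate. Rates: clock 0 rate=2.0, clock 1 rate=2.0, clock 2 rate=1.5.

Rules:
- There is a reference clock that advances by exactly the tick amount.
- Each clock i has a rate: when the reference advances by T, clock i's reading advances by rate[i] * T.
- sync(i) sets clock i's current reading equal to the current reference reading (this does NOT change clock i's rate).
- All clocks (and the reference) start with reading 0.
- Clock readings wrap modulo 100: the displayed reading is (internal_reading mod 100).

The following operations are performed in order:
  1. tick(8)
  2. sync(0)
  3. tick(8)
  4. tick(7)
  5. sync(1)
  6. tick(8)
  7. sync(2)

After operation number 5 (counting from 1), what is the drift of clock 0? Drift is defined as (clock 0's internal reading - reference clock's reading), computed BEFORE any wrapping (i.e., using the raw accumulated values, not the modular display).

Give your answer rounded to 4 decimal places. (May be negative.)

After op 1 tick(8): ref=8.0000 raw=[16.0000 16.0000 12.0000]
After op 2 sync(0): ref=8.0000 raw=[8.0000 16.0000 12.0000]
After op 3 tick(8): ref=16.0000 raw=[24.0000 32.0000 24.0000]
After op 4 tick(7): ref=23.0000 raw=[38.0000 46.0000 34.5000]
After op 5 sync(1): ref=23.0000 raw=[38.0000 23.0000 34.5000]
Drift of clock 0 after op 5: 38.0000 - 23.0000 = 15.0000

Answer: 15.0000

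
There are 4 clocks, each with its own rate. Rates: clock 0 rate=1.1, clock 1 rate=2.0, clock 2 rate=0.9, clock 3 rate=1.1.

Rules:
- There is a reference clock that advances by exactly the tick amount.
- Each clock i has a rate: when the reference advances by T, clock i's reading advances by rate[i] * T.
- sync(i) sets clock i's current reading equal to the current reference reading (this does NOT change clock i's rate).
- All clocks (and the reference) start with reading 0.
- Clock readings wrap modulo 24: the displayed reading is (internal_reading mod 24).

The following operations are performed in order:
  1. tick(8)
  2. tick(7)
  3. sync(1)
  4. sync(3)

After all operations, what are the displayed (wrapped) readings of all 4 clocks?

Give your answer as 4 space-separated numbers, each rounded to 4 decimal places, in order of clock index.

Answer: 16.5000 15.0000 13.5000 15.0000

Derivation:
After op 1 tick(8): ref=8.0000 raw=[8.8000 16.0000 7.2000 8.8000]
After op 2 tick(7): ref=15.0000 raw=[16.5000 30.0000 13.5000 16.5000]
After op 3 sync(1): ref=15.0000 raw=[16.5000 15.0000 13.5000 16.5000]
After op 4 sync(3): ref=15.0000 raw=[16.5000 15.0000 13.5000 15.0000]
Wrap final raw readings (mod 24): 16.5000 mod 24 = 16.5000; 15.0000 mod 24 = 15.0000; 13.5000 mod 24 = 13.5000; 15.0000 mod 24 = 15.0000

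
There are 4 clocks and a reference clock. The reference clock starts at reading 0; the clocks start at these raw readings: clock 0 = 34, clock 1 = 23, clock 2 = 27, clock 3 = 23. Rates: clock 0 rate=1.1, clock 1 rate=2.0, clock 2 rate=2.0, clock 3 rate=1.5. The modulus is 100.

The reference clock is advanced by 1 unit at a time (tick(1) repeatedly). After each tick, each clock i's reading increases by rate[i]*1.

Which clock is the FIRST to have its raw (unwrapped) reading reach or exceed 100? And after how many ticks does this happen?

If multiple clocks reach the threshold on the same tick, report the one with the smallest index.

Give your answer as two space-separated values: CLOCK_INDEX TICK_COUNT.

clock 0: start=34, rate=1.1, needs 100-34 = 66; ticks = ceil(66/1.1) = ceil(60.0000) = 60; reading at tick 60 = 34 + 1.1*60 = 100.0000
clock 1: start=23, rate=2.0, needs 100-23 = 77; ticks = ceil(77/2.0) = ceil(38.5000) = 39; reading at tick 39 = 23 + 2.0*39 = 101.0000
clock 2: start=27, rate=2.0, needs 100-27 = 73; ticks = ceil(73/2.0) = ceil(36.5000) = 37; reading at tick 37 = 27 + 2.0*37 = 101.0000
clock 3: start=23, rate=1.5, needs 100-23 = 77; ticks = ceil(77/1.5) = ceil(51.3333) = 52; reading at tick 52 = 23 + 1.5*52 = 101.0000
Minimum tick count = 37; winners = [2]; smallest index = 2

Answer: 2 37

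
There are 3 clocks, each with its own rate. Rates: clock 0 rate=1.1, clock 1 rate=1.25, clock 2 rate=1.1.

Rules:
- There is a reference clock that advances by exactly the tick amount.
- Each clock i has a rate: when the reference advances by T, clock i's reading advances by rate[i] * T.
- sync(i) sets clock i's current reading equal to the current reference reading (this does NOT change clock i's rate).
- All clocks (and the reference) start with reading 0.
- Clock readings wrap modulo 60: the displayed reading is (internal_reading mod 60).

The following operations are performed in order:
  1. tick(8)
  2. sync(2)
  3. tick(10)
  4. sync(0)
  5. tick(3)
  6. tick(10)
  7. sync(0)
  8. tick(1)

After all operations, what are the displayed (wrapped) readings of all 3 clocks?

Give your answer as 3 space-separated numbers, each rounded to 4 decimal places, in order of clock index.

After op 1 tick(8): ref=8.0000 raw=[8.8000 10.0000 8.8000]
After op 2 sync(2): ref=8.0000 raw=[8.8000 10.0000 8.0000]
After op 3 tick(10): ref=18.0000 raw=[19.8000 22.5000 19.0000]
After op 4 sync(0): ref=18.0000 raw=[18.0000 22.5000 19.0000]
After op 5 tick(3): ref=21.0000 raw=[21.3000 26.2500 22.3000]
After op 6 tick(10): ref=31.0000 raw=[32.3000 38.7500 33.3000]
After op 7 sync(0): ref=31.0000 raw=[31.0000 38.7500 33.3000]
After op 8 tick(1): ref=32.0000 raw=[32.1000 40.0000 34.4000]
Wrap final raw readings (mod 60): 32.1000 mod 60 = 32.1000; 40.0000 mod 60 = 40.0000; 34.4000 mod 60 = 34.4000

Answer: 32.1000 40.0000 34.4000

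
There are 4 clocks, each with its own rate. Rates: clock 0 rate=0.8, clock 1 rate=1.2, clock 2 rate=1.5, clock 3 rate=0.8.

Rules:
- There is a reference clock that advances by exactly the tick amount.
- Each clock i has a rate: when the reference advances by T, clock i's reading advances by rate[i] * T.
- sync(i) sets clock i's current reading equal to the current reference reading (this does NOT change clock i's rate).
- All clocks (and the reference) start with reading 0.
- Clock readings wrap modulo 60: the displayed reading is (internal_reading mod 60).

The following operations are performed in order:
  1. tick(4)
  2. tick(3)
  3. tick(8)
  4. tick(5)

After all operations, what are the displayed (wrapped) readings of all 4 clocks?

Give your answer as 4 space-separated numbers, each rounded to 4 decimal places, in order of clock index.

Answer: 16.0000 24.0000 30.0000 16.0000

Derivation:
After op 1 tick(4): ref=4.0000 raw=[3.2000 4.8000 6.0000 3.2000]
After op 2 tick(3): ref=7.0000 raw=[5.6000 8.4000 10.5000 5.6000]
After op 3 tick(8): ref=15.0000 raw=[12.0000 18.0000 22.5000 12.0000]
After op 4 tick(5): ref=20.0000 raw=[16.0000 24.0000 30.0000 16.0000]
Wrap final raw readings (mod 60): 16.0000 mod 60 = 16.0000; 24.0000 mod 60 = 24.0000; 30.0000 mod 60 = 30.0000; 16.0000 mod 60 = 16.0000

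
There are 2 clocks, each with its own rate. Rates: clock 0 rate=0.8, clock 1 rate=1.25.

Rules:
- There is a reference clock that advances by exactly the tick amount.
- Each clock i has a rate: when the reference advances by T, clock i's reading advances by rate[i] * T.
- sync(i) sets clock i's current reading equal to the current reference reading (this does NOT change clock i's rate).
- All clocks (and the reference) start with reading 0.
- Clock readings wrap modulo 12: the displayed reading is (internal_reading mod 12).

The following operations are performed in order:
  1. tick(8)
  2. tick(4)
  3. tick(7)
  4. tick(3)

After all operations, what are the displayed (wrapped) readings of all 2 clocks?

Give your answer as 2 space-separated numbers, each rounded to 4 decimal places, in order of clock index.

After op 1 tick(8): ref=8.0000 raw=[6.4000 10.0000]
After op 2 tick(4): ref=12.0000 raw=[9.6000 15.0000]
After op 3 tick(7): ref=19.0000 raw=[15.2000 23.7500]
After op 4 tick(3): ref=22.0000 raw=[17.6000 27.5000]
Wrap final raw readings (mod 12): 17.6000 mod 12 = 5.6000; 27.5000 mod 12 = 3.5000

Answer: 5.6000 3.5000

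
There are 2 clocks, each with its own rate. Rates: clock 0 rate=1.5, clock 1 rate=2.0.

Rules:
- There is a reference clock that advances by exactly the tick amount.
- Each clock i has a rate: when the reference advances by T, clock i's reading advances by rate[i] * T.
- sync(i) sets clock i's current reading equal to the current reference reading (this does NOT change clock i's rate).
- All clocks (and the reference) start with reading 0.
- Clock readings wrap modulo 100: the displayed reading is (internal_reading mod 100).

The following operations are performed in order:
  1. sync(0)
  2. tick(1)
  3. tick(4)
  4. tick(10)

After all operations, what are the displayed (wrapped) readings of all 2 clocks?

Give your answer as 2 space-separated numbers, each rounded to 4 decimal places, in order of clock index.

Answer: 22.5000 30.0000

Derivation:
After op 1 sync(0): ref=0.0000 raw=[0.0000 0.0000]
After op 2 tick(1): ref=1.0000 raw=[1.5000 2.0000]
After op 3 tick(4): ref=5.0000 raw=[7.5000 10.0000]
After op 4 tick(10): ref=15.0000 raw=[22.5000 30.0000]
Wrap final raw readings (mod 100): 22.5000 mod 100 = 22.5000; 30.0000 mod 100 = 30.0000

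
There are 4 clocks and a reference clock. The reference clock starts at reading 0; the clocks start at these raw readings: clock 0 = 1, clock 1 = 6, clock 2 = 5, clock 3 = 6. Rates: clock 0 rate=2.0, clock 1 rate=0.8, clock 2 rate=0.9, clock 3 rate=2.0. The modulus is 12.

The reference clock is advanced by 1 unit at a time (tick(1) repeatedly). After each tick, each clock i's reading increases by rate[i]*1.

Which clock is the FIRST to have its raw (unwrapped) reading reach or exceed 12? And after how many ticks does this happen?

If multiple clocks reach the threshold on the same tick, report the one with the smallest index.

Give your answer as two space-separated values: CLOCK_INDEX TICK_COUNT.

clock 0: start=1, rate=2.0, needs 12-1 = 11; ticks = ceil(11/2.0) = ceil(5.5000) = 6; reading at tick 6 = 1 + 2.0*6 = 13.0000
clock 1: start=6, rate=0.8, needs 12-6 = 6; ticks = ceil(6/0.8) = ceil(7.5000) = 8; reading at tick 8 = 6 + 0.8*8 = 12.4000
clock 2: start=5, rate=0.9, needs 12-5 = 7; ticks = ceil(7/0.9) = ceil(7.7778) = 8; reading at tick 8 = 5 + 0.9*8 = 12.2000
clock 3: start=6, rate=2.0, needs 12-6 = 6; ticks = ceil(6/2.0) = ceil(3.0000) = 3; reading at tick 3 = 6 + 2.0*3 = 12.0000
Minimum tick count = 3; winners = [3]; smallest index = 3

Answer: 3 3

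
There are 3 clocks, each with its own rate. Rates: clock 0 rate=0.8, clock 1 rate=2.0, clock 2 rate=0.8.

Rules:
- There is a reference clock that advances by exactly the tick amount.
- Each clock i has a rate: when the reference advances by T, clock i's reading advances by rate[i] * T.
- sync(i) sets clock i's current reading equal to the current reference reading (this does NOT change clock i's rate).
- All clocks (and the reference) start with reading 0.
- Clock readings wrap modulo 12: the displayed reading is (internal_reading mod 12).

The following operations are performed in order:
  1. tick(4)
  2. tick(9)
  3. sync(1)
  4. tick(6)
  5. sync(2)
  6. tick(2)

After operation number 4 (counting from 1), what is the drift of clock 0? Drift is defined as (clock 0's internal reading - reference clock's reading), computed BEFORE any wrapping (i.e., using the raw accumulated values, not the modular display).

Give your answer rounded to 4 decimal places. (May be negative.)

Answer: -3.8000

Derivation:
After op 1 tick(4): ref=4.0000 raw=[3.2000 8.0000 3.2000]
After op 2 tick(9): ref=13.0000 raw=[10.4000 26.0000 10.4000]
After op 3 sync(1): ref=13.0000 raw=[10.4000 13.0000 10.4000]
After op 4 tick(6): ref=19.0000 raw=[15.2000 25.0000 15.2000]
Drift of clock 0 after op 4: 15.2000 - 19.0000 = -3.8000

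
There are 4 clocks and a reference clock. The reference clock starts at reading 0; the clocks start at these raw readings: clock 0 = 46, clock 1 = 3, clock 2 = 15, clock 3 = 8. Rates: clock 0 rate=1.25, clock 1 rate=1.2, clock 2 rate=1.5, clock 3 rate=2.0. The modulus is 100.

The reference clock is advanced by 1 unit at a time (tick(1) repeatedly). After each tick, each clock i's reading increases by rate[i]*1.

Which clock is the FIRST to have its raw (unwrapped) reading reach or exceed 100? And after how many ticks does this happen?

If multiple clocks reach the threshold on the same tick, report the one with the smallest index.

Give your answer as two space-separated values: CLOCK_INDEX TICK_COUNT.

clock 0: start=46, rate=1.25, needs 100-46 = 54; ticks = ceil(54/1.25) = ceil(43.2000) = 44; reading at tick 44 = 46 + 1.25*44 = 101.0000
clock 1: start=3, rate=1.2, needs 100-3 = 97; ticks = ceil(97/1.2) = ceil(80.8333) = 81; reading at tick 81 = 3 + 1.2*81 = 100.2000
clock 2: start=15, rate=1.5, needs 100-15 = 85; ticks = ceil(85/1.5) = ceil(56.6667) = 57; reading at tick 57 = 15 + 1.5*57 = 100.5000
clock 3: start=8, rate=2.0, needs 100-8 = 92; ticks = ceil(92/2.0) = ceil(46.0000) = 46; reading at tick 46 = 8 + 2.0*46 = 100.0000
Minimum tick count = 44; winners = [0]; smallest index = 0

Answer: 0 44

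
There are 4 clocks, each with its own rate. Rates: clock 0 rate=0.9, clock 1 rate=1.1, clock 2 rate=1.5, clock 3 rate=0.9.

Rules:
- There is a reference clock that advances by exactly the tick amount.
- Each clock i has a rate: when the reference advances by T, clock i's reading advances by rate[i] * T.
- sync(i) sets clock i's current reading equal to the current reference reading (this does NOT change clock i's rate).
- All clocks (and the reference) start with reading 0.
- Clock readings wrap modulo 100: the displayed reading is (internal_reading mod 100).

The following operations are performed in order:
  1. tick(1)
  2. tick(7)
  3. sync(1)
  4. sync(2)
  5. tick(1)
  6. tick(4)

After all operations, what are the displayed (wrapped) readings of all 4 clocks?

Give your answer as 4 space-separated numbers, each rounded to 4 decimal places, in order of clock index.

Answer: 11.7000 13.5000 15.5000 11.7000

Derivation:
After op 1 tick(1): ref=1.0000 raw=[0.9000 1.1000 1.5000 0.9000]
After op 2 tick(7): ref=8.0000 raw=[7.2000 8.8000 12.0000 7.2000]
After op 3 sync(1): ref=8.0000 raw=[7.2000 8.0000 12.0000 7.2000]
After op 4 sync(2): ref=8.0000 raw=[7.2000 8.0000 8.0000 7.2000]
After op 5 tick(1): ref=9.0000 raw=[8.1000 9.1000 9.5000 8.1000]
After op 6 tick(4): ref=13.0000 raw=[11.7000 13.5000 15.5000 11.7000]
Wrap final raw readings (mod 100): 11.7000 mod 100 = 11.7000; 13.5000 mod 100 = 13.5000; 15.5000 mod 100 = 15.5000; 11.7000 mod 100 = 11.7000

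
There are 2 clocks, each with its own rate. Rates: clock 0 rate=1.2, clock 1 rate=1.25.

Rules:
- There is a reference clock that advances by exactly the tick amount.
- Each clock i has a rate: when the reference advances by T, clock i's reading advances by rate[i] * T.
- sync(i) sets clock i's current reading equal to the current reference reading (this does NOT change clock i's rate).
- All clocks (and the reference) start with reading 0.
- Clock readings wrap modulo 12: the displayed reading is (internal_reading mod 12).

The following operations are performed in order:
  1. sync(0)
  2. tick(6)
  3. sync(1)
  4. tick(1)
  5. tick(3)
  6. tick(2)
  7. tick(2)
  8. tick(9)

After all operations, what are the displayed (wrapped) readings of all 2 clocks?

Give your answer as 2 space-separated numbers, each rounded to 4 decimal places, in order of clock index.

After op 1 sync(0): ref=0.0000 raw=[0.0000 0.0000]
After op 2 tick(6): ref=6.0000 raw=[7.2000 7.5000]
After op 3 sync(1): ref=6.0000 raw=[7.2000 6.0000]
After op 4 tick(1): ref=7.0000 raw=[8.4000 7.2500]
After op 5 tick(3): ref=10.0000 raw=[12.0000 11.0000]
After op 6 tick(2): ref=12.0000 raw=[14.4000 13.5000]
After op 7 tick(2): ref=14.0000 raw=[16.8000 16.0000]
After op 8 tick(9): ref=23.0000 raw=[27.6000 27.2500]
Wrap final raw readings (mod 12): 27.6000 mod 12 = 3.6000; 27.2500 mod 12 = 3.2500

Answer: 3.6000 3.2500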